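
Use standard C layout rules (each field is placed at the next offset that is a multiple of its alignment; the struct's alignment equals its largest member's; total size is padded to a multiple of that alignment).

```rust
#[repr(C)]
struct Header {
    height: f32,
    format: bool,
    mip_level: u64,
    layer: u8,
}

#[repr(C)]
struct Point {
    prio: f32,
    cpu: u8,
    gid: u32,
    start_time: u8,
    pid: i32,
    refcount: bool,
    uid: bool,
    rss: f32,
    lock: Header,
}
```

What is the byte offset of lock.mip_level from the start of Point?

Header: @0: height [4B, align 4] → 4; @4: format [1B, align 1] → 5; +3 pad (align 8); @8: mip_level [8B, align 8] → 16; @16: layer [1B, align 1] → 17; +7 tail pad (align 8); size 24, align 8
@0: prio [4B, align 4] → 4
@4: cpu [1B, align 1] → 5
+3 pad (align 4)
@8: gid [4B, align 4] → 12
@12: start_time [1B, align 1] → 13
+3 pad (align 4)
@16: pid [4B, align 4] → 20
@20: refcount [1B, align 1] → 21
@21: uid [1B, align 1] → 22
+2 pad (align 4)
@24: rss [4B, align 4] → 28
+4 pad (align 8)
@32: lock [24B, align 8] → 56
within Header: mip_level at 8
32 + 8 = 40

40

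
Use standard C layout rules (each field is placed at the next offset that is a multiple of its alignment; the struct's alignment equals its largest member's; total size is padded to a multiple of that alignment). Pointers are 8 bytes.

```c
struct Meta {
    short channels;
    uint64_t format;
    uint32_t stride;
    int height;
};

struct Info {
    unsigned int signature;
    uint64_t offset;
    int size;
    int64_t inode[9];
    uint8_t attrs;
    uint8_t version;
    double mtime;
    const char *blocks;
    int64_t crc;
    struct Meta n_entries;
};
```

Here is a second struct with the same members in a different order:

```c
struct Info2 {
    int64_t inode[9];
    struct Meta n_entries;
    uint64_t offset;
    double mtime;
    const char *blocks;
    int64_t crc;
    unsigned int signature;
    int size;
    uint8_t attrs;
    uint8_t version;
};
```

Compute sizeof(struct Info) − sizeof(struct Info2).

8

Meta: 0..2  channels  (2B, 2-aligned); 2..8  -- padding (6B); 8..16  format  (8B, 8-aligned); 16..20  stride  (4B, 4-aligned); 20..24  height  (4B, 4-aligned); sizeof = 24, alignof = 8
0..4  signature  (4B, 4-aligned)
4..8  -- padding (4B)
8..16  offset  (8B, 8-aligned)
16..20  size  (4B, 4-aligned)
20..24  -- padding (4B)
24..96  inode  (72B, 8-aligned)
96..97  attrs  (1B, 1-aligned)
97..98  version  (1B, 1-aligned)
98..104  -- padding (6B)
104..112  mtime  (8B, 8-aligned)
112..120  blocks  (8B, 8-aligned)
120..128  crc  (8B, 8-aligned)
128..152  n_entries  (24B, 8-aligned)
sizeof = 152, alignof = 8
— Info2 —
0..72  inode  (72B, 8-aligned)
72..96  n_entries  (24B, 8-aligned)
96..104  offset  (8B, 8-aligned)
104..112  mtime  (8B, 8-aligned)
112..120  blocks  (8B, 8-aligned)
120..128  crc  (8B, 8-aligned)
128..132  signature  (4B, 4-aligned)
132..136  size  (4B, 4-aligned)
136..137  attrs  (1B, 1-aligned)
137..138  version  (1B, 1-aligned)
138..144  -- tail padding (6B)
sizeof = 144, alignof = 8
152 − 144 = 8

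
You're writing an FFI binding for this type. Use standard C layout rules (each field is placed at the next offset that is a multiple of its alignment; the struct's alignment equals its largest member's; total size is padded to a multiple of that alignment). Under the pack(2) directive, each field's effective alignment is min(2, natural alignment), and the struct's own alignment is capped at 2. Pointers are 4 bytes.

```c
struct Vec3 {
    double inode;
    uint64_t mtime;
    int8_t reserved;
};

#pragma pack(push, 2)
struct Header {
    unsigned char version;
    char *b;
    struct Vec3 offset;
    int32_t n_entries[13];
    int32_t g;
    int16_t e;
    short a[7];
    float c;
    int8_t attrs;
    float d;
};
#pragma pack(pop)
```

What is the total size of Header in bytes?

Vec3: 0..8  inode  (8B, 8-aligned); 8..16  mtime  (8B, 8-aligned); 16..17  reserved  (1B, 1-aligned); 17..24  -- tail padding (7B); sizeof = 24, alignof = 8
0..1  version  (1B, 1-aligned)
1..2  -- padding (1B)
2..6  b  (4B, 2-aligned)
6..30  offset  (24B, 2-aligned)
30..82  n_entries  (52B, 2-aligned)
82..86  g  (4B, 2-aligned)
86..88  e  (2B, 2-aligned)
88..102  a  (14B, 2-aligned)
102..106  c  (4B, 2-aligned)
106..107  attrs  (1B, 1-aligned)
107..108  -- padding (1B)
108..112  d  (4B, 2-aligned)
sizeof = 112, alignof = 2

112 bytes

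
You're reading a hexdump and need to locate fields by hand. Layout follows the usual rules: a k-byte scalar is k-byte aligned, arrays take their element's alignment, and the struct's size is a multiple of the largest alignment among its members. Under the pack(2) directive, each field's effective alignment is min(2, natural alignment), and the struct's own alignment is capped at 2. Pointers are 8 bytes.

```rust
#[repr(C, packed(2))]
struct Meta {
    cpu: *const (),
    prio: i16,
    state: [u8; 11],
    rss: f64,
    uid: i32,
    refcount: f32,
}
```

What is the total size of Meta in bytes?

0..8  cpu  (8B, 2-aligned)
8..10  prio  (2B, 2-aligned)
10..21  state  (11B, 1-aligned)
21..22  -- padding (1B)
22..30  rss  (8B, 2-aligned)
30..34  uid  (4B, 2-aligned)
34..38  refcount  (4B, 2-aligned)
sizeof = 38, alignof = 2

38 bytes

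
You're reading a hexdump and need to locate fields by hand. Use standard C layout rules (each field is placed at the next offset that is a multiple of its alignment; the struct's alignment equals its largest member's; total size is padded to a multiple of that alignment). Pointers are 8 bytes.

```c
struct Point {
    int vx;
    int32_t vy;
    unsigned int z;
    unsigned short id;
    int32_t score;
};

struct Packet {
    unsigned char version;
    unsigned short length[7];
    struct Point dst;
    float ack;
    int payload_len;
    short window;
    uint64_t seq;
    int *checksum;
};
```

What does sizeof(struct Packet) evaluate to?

64 bytes

Point: @0: vx [4B, align 4] → 4; @4: vy [4B, align 4] → 8; @8: z [4B, align 4] → 12; @12: id [2B, align 2] → 14; +2 pad (align 4); @16: score [4B, align 4] → 20; size 20, align 4
@0: version [1B, align 1] → 1
+1 pad (align 2)
@2: length [14B, align 2] → 16
@16: dst [20B, align 4] → 36
@36: ack [4B, align 4] → 40
@40: payload_len [4B, align 4] → 44
@44: window [2B, align 2] → 46
+2 pad (align 8)
@48: seq [8B, align 8] → 56
@56: checksum [8B, align 8] → 64
size 64, align 8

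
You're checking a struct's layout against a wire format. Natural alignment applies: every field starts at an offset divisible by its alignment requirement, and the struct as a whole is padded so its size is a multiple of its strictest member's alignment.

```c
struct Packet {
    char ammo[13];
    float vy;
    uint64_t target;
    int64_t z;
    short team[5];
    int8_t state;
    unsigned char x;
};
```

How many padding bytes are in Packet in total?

@0: ammo [13B, align 1] → 13
+3 pad (align 4)
@16: vy [4B, align 4] → 20
+4 pad (align 8)
@24: target [8B, align 8] → 32
@32: z [8B, align 8] → 40
@40: team [10B, align 2] → 50
@50: state [1B, align 1] → 51
@51: x [1B, align 1] → 52
+4 tail pad (align 8)
size 56, align 8
data bytes 45, size 56 → padding 11

11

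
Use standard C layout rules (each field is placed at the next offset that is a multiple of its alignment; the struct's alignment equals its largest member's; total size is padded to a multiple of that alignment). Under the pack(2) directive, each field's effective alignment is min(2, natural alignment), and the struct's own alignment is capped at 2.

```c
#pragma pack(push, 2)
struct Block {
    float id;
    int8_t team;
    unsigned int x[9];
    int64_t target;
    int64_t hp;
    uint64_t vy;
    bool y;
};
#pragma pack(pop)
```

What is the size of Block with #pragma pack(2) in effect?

@0: id [4B, align 2] → 4
@4: team [1B, align 1] → 5
+1 pad (align 2)
@6: x [36B, align 2] → 42
@42: target [8B, align 2] → 50
@50: hp [8B, align 2] → 58
@58: vy [8B, align 2] → 66
@66: y [1B, align 1] → 67
+1 tail pad (align 2)
size 68, align 2

68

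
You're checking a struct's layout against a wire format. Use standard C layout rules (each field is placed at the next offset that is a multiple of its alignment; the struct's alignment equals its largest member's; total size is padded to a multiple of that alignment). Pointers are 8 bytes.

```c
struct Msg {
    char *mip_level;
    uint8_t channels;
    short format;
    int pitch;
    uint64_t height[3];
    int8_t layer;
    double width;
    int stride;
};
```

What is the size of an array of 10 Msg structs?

@0: mip_level [8B, align 8] → 8
@8: channels [1B, align 1] → 9
+1 pad (align 2)
@10: format [2B, align 2] → 12
@12: pitch [4B, align 4] → 16
@16: height [24B, align 8] → 40
@40: layer [1B, align 1] → 41
+7 pad (align 8)
@48: width [8B, align 8] → 56
@56: stride [4B, align 4] → 60
+4 tail pad (align 8)
size 64, align 8
array of 10: 10 × 64 = 640

640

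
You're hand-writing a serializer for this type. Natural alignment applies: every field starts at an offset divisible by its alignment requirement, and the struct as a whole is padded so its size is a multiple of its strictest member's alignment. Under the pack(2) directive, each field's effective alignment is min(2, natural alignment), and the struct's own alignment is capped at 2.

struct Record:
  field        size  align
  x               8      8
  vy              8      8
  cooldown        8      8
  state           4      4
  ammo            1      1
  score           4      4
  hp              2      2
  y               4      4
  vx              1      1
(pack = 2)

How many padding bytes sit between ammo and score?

1

x at 0 (size 8, align 2) → ends 8
vy at 8 (size 8, align 2) → ends 16
cooldown at 16 (size 8, align 2) → ends 24
state at 24 (size 4, align 2) → ends 28
ammo at 28 (size 1, align 1) → ends 29
pad 1 to align 2 for score
score at 30 (size 4, align 2) → ends 34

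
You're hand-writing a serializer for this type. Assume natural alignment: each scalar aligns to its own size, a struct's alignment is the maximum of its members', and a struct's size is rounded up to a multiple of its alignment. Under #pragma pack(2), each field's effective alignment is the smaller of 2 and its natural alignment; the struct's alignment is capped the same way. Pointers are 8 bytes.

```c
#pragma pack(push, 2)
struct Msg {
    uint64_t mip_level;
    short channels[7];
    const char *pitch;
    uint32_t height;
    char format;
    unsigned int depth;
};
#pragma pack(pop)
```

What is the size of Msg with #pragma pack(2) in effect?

40

mip_level at 0 (size 8, align 2) → ends 8
channels at 8 (size 14, align 2) → ends 22
pitch at 22 (size 8, align 2) → ends 30
height at 30 (size 4, align 2) → ends 34
format at 34 (size 1, align 1) → ends 35
pad 1 to align 2 for depth
depth at 36 (size 4, align 2) → ends 40
total 40 bytes, alignment 2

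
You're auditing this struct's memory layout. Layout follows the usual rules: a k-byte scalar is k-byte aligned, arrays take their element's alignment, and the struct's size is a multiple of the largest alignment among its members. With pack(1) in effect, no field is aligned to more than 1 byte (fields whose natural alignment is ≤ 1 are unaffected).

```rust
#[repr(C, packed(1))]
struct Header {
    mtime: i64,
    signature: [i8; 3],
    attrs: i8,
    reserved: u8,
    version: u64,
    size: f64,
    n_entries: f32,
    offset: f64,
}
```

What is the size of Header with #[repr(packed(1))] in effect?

@0: mtime [8B, align 1] → 8
@8: signature [3B, align 1] → 11
@11: attrs [1B, align 1] → 12
@12: reserved [1B, align 1] → 13
@13: version [8B, align 1] → 21
@21: size [8B, align 1] → 29
@29: n_entries [4B, align 1] → 33
@33: offset [8B, align 1] → 41
size 41, align 1

41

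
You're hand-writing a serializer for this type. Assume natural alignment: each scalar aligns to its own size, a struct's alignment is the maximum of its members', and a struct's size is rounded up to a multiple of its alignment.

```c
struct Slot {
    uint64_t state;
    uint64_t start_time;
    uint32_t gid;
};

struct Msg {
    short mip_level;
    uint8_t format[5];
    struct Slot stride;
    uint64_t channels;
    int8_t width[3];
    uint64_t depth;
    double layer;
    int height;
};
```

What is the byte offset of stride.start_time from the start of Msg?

16

Slot: state at 0 (size 8, align 8) → ends 8; start_time at 8 (size 8, align 8) → ends 16; gid at 16 (size 4, align 4) → ends 20; tail pad 4 to reach multiple of 8; total 24 bytes, alignment 8
mip_level at 0 (size 2, align 2) → ends 2
format at 2 (size 5, align 1) → ends 7
pad 1 to align 8 for stride
stride at 8 (size 24, align 8) → ends 32
within Slot: start_time at 8
8 + 8 = 16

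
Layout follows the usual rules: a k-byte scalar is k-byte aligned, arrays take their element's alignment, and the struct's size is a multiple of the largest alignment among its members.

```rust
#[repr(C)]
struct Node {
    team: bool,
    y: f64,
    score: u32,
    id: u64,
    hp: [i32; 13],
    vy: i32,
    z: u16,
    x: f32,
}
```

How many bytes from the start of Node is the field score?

16

@0: team [1B, align 1] → 1
+7 pad (align 8)
@8: y [8B, align 8] → 16
@16: score [4B, align 4] → 20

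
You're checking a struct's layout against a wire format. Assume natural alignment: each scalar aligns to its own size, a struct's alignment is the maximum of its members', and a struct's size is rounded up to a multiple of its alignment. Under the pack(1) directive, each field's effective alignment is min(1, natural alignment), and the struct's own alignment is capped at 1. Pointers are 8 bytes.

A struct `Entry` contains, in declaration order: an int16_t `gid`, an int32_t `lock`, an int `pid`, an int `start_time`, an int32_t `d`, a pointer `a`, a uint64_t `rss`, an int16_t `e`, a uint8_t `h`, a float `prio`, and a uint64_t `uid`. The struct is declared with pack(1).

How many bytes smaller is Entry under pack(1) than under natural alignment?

7

natural layout:
  gid at 0 (size 2, align 2) → ends 2
  pad 2 to align 4 for lock
  lock at 4 (size 4, align 4) → ends 8
  pid at 8 (size 4, align 4) → ends 12
  start_time at 12 (size 4, align 4) → ends 16
  d at 16 (size 4, align 4) → ends 20
  pad 4 to align 8 for a
  a at 24 (size 8, align 8) → ends 32
  rss at 32 (size 8, align 8) → ends 40
  e at 40 (size 2, align 2) → ends 42
  h at 42 (size 1, align 1) → ends 43
  pad 1 to align 4 for prio
  prio at 44 (size 4, align 4) → ends 48
  uid at 48 (size 8, align 8) → ends 56
  total 56 bytes, alignment 8
packed(1) layout:
  gid at 0 (size 2, align 1) → ends 2
  lock at 2 (size 4, align 1) → ends 6
  pid at 6 (size 4, align 1) → ends 10
  start_time at 10 (size 4, align 1) → ends 14
  d at 14 (size 4, align 1) → ends 18
  a at 18 (size 8, align 1) → ends 26
  rss at 26 (size 8, align 1) → ends 34
  e at 34 (size 2, align 1) → ends 36
  h at 36 (size 1, align 1) → ends 37
  prio at 37 (size 4, align 1) → ends 41
  uid at 41 (size 8, align 1) → ends 49
  total 49 bytes, alignment 1
56 − 49 = 7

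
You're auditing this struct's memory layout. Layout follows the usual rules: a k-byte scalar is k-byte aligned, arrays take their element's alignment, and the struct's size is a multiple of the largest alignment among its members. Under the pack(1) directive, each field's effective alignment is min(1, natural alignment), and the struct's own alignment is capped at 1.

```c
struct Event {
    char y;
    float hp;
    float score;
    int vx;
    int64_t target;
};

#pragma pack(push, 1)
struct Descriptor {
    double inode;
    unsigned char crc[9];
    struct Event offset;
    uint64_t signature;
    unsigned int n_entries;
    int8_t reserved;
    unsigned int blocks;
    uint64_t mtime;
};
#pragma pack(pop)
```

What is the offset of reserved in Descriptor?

53

Event: @0: y [1B, align 1] → 1; +3 pad (align 4); @4: hp [4B, align 4] → 8; @8: score [4B, align 4] → 12; @12: vx [4B, align 4] → 16; @16: target [8B, align 8] → 24; size 24, align 8
@0: inode [8B, align 1] → 8
@8: crc [9B, align 1] → 17
@17: offset [24B, align 1] → 41
@41: signature [8B, align 1] → 49
@49: n_entries [4B, align 1] → 53
@53: reserved [1B, align 1] → 54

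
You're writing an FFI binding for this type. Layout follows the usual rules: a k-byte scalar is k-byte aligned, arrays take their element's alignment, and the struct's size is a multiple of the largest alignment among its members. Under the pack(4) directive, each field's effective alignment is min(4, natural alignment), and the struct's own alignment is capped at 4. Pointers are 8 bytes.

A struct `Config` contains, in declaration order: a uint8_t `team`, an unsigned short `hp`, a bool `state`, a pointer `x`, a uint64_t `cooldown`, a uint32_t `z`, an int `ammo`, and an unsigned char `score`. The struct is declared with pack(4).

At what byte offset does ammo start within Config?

28

0..1  team  (1B, 1-aligned)
1..2  -- padding (1B)
2..4  hp  (2B, 2-aligned)
4..5  state  (1B, 1-aligned)
5..8  -- padding (3B)
8..16  x  (8B, 4-aligned)
16..24  cooldown  (8B, 4-aligned)
24..28  z  (4B, 4-aligned)
28..32  ammo  (4B, 4-aligned)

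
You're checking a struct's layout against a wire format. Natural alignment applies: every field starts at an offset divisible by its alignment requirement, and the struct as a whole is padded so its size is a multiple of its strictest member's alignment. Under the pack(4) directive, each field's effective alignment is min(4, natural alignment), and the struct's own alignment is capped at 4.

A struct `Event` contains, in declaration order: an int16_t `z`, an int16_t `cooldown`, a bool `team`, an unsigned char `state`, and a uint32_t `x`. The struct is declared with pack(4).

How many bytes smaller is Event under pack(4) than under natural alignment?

0

natural layout:
  z at 0 (size 2, align 2) → ends 2
  cooldown at 2 (size 2, align 2) → ends 4
  team at 4 (size 1, align 1) → ends 5
  state at 5 (size 1, align 1) → ends 6
  pad 2 to align 4 for x
  x at 8 (size 4, align 4) → ends 12
  total 12 bytes, alignment 4
packed(4) layout:
  z at 0 (size 2, align 2) → ends 2
  cooldown at 2 (size 2, align 2) → ends 4
  team at 4 (size 1, align 1) → ends 5
  state at 5 (size 1, align 1) → ends 6
  pad 2 to align 4 for x
  x at 8 (size 4, align 4) → ends 12
  total 12 bytes, alignment 4
12 − 12 = 0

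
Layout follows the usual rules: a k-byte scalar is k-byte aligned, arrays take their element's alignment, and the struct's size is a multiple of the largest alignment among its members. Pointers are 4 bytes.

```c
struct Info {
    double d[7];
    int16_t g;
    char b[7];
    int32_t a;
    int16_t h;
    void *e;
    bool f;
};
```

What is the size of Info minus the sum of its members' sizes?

12

0..56  d  (56B, 8-aligned)
56..58  g  (2B, 2-aligned)
58..65  b  (7B, 1-aligned)
65..68  -- padding (3B)
68..72  a  (4B, 4-aligned)
72..74  h  (2B, 2-aligned)
74..76  -- padding (2B)
76..80  e  (4B, 4-aligned)
80..81  f  (1B, 1-aligned)
81..88  -- tail padding (7B)
sizeof = 88, alignof = 8
data bytes 76, size 88 → padding 12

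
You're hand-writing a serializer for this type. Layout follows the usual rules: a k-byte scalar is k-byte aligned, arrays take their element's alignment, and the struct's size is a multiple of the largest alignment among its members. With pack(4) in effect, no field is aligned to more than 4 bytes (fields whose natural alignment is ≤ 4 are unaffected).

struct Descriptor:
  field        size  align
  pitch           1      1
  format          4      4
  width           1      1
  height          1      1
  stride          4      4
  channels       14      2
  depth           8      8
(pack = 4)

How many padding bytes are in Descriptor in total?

7

@0: pitch [1B, align 1] → 1
+3 pad (align 4)
@4: format [4B, align 4] → 8
@8: width [1B, align 1] → 9
@9: height [1B, align 1] → 10
+2 pad (align 4)
@12: stride [4B, align 4] → 16
@16: channels [14B, align 2] → 30
+2 pad (align 4)
@32: depth [8B, align 4] → 40
size 40, align 4
data bytes 33, size 40 → padding 7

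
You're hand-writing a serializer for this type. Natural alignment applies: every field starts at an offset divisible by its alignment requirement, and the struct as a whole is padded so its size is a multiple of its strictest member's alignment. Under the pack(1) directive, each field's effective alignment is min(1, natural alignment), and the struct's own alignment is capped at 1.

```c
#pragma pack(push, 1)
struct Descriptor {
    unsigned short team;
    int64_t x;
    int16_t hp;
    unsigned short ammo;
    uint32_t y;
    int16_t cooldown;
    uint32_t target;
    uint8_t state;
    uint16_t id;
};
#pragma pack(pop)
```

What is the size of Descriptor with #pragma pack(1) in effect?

@0: team [2B, align 1] → 2
@2: x [8B, align 1] → 10
@10: hp [2B, align 1] → 12
@12: ammo [2B, align 1] → 14
@14: y [4B, align 1] → 18
@18: cooldown [2B, align 1] → 20
@20: target [4B, align 1] → 24
@24: state [1B, align 1] → 25
@25: id [2B, align 1] → 27
size 27, align 1

27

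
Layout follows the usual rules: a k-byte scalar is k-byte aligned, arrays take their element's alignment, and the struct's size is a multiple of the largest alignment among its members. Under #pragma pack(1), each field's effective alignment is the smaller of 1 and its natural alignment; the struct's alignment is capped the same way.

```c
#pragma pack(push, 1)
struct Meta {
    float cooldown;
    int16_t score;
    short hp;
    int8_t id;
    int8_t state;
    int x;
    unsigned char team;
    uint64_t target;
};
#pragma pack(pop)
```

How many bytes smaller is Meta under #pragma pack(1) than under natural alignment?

9

natural layout:
  @0: cooldown [4B, align 4] → 4
  @4: score [2B, align 2] → 6
  @6: hp [2B, align 2] → 8
  @8: id [1B, align 1] → 9
  @9: state [1B, align 1] → 10
  +2 pad (align 4)
  @12: x [4B, align 4] → 16
  @16: team [1B, align 1] → 17
  +7 pad (align 8)
  @24: target [8B, align 8] → 32
  size 32, align 8
packed(1) layout:
  @0: cooldown [4B, align 1] → 4
  @4: score [2B, align 1] → 6
  @6: hp [2B, align 1] → 8
  @8: id [1B, align 1] → 9
  @9: state [1B, align 1] → 10
  @10: x [4B, align 1] → 14
  @14: team [1B, align 1] → 15
  @15: target [8B, align 1] → 23
  size 23, align 1
32 − 23 = 9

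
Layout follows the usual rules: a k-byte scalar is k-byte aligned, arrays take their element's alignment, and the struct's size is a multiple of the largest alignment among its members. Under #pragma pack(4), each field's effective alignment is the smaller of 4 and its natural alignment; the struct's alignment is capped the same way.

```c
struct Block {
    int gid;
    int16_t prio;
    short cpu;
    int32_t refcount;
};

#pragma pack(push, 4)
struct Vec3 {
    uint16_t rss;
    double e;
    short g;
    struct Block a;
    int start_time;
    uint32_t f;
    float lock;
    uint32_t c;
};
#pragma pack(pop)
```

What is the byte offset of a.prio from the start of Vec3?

Block: gid at 0 (size 4, align 4) → ends 4; prio at 4 (size 2, align 2) → ends 6; cpu at 6 (size 2, align 2) → ends 8; refcount at 8 (size 4, align 4) → ends 12; total 12 bytes, alignment 4
rss at 0 (size 2, align 2) → ends 2
pad 2 to align 4 for e
e at 4 (size 8, align 4) → ends 12
g at 12 (size 2, align 2) → ends 14
pad 2 to align 4 for a
a at 16 (size 12, align 4) → ends 28
within Block: prio at 4
16 + 4 = 20

20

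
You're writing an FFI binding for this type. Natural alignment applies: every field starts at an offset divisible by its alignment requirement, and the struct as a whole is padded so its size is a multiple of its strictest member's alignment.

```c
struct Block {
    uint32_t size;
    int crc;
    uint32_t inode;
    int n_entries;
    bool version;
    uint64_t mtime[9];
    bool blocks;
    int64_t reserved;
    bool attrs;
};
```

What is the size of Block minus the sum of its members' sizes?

21

@0: size [4B, align 4] → 4
@4: crc [4B, align 4] → 8
@8: inode [4B, align 4] → 12
@12: n_entries [4B, align 4] → 16
@16: version [1B, align 1] → 17
+7 pad (align 8)
@24: mtime [72B, align 8] → 96
@96: blocks [1B, align 1] → 97
+7 pad (align 8)
@104: reserved [8B, align 8] → 112
@112: attrs [1B, align 1] → 113
+7 tail pad (align 8)
size 120, align 8
data bytes 99, size 120 → padding 21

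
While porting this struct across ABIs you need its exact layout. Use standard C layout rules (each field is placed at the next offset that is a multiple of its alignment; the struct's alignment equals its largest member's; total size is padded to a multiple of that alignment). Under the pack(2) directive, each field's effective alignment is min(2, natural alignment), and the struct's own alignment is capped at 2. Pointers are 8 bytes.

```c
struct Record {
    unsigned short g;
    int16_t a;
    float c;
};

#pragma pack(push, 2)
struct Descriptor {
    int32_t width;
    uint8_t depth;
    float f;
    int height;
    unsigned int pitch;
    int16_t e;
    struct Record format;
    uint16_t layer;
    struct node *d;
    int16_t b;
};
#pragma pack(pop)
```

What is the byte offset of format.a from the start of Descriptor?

Record: @0: g [2B, align 2] → 2; @2: a [2B, align 2] → 4; @4: c [4B, align 4] → 8; size 8, align 4
@0: width [4B, align 2] → 4
@4: depth [1B, align 1] → 5
+1 pad (align 2)
@6: f [4B, align 2] → 10
@10: height [4B, align 2] → 14
@14: pitch [4B, align 2] → 18
@18: e [2B, align 2] → 20
@20: format [8B, align 2] → 28
within Record: a at 2
20 + 2 = 22

22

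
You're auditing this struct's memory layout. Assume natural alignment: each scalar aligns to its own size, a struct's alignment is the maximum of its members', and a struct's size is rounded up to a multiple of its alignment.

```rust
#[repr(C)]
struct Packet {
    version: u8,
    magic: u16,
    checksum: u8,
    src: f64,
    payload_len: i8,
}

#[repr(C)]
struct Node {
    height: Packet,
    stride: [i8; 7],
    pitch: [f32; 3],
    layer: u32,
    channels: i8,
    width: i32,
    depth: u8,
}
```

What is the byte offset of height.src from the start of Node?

Packet: 0..1  version  (1B, 1-aligned); 1..2  -- padding (1B); 2..4  magic  (2B, 2-aligned); 4..5  checksum  (1B, 1-aligned); 5..8  -- padding (3B); 8..16  src  (8B, 8-aligned); 16..17  payload_len  (1B, 1-aligned); 17..24  -- tail padding (7B); sizeof = 24, alignof = 8
0..24  height  (24B, 8-aligned)
within Packet: src at 8
0 + 8 = 8

8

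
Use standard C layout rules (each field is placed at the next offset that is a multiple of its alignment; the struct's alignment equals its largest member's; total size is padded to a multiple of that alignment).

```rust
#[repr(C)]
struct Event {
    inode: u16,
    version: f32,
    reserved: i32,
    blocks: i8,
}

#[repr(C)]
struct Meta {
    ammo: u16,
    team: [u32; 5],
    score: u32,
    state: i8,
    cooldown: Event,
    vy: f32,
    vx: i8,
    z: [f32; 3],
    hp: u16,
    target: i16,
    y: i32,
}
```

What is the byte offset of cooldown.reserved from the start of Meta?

Event: inode at 0 (size 2, align 2) → ends 2; pad 2 to align 4 for version; version at 4 (size 4, align 4) → ends 8; reserved at 8 (size 4, align 4) → ends 12; blocks at 12 (size 1, align 1) → ends 13; tail pad 3 to reach multiple of 4; total 16 bytes, alignment 4
ammo at 0 (size 2, align 2) → ends 2
pad 2 to align 4 for team
team at 4 (size 20, align 4) → ends 24
score at 24 (size 4, align 4) → ends 28
state at 28 (size 1, align 1) → ends 29
pad 3 to align 4 for cooldown
cooldown at 32 (size 16, align 4) → ends 48
within Event: reserved at 8
32 + 8 = 40

40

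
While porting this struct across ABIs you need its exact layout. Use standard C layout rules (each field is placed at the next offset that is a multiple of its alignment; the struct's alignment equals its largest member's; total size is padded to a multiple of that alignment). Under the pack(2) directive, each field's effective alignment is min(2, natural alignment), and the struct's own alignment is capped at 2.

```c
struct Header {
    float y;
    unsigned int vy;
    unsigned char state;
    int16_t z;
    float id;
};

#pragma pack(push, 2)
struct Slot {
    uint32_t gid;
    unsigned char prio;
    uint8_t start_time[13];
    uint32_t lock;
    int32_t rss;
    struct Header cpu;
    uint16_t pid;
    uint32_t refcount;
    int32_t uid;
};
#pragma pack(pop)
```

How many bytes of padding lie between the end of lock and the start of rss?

0

Header: 0..4  y  (4B, 4-aligned); 4..8  vy  (4B, 4-aligned); 8..9  state  (1B, 1-aligned); 9..10  -- padding (1B); 10..12  z  (2B, 2-aligned); 12..16  id  (4B, 4-aligned); sizeof = 16, alignof = 4
0..4  gid  (4B, 2-aligned)
4..5  prio  (1B, 1-aligned)
5..18  start_time  (13B, 1-aligned)
18..22  lock  (4B, 2-aligned)
22..26  rss  (4B, 2-aligned)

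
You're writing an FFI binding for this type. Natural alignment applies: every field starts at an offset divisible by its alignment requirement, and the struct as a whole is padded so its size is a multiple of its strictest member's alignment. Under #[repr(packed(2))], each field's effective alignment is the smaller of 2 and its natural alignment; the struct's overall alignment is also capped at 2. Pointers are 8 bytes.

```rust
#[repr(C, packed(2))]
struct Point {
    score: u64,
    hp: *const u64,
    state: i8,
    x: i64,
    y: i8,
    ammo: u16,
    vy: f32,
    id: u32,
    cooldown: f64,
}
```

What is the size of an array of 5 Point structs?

230

score at 0 (size 8, align 2) → ends 8
hp at 8 (size 8, align 2) → ends 16
state at 16 (size 1, align 1) → ends 17
pad 1 to align 2 for x
x at 18 (size 8, align 2) → ends 26
y at 26 (size 1, align 1) → ends 27
pad 1 to align 2 for ammo
ammo at 28 (size 2, align 2) → ends 30
vy at 30 (size 4, align 2) → ends 34
id at 34 (size 4, align 2) → ends 38
cooldown at 38 (size 8, align 2) → ends 46
total 46 bytes, alignment 2
array of 5: 5 × 46 = 230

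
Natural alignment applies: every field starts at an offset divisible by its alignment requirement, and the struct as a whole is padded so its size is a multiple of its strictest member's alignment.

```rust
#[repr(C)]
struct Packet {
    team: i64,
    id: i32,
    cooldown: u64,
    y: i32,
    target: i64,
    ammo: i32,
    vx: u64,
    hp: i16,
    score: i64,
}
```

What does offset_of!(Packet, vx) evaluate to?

48

team at 0 (size 8, align 8) → ends 8
id at 8 (size 4, align 4) → ends 12
pad 4 to align 8 for cooldown
cooldown at 16 (size 8, align 8) → ends 24
y at 24 (size 4, align 4) → ends 28
pad 4 to align 8 for target
target at 32 (size 8, align 8) → ends 40
ammo at 40 (size 4, align 4) → ends 44
pad 4 to align 8 for vx
vx at 48 (size 8, align 8) → ends 56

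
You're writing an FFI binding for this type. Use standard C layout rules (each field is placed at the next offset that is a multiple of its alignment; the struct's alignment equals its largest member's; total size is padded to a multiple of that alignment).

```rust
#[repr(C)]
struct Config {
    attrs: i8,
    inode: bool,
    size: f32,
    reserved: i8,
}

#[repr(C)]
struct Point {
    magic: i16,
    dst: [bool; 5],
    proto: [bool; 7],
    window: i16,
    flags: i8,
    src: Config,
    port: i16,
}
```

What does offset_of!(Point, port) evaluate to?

32

Config: 0..1  attrs  (1B, 1-aligned); 1..2  inode  (1B, 1-aligned); 2..4  -- padding (2B); 4..8  size  (4B, 4-aligned); 8..9  reserved  (1B, 1-aligned); 9..12  -- tail padding (3B); sizeof = 12, alignof = 4
0..2  magic  (2B, 2-aligned)
2..7  dst  (5B, 1-aligned)
7..14  proto  (7B, 1-aligned)
14..16  window  (2B, 2-aligned)
16..17  flags  (1B, 1-aligned)
17..20  -- padding (3B)
20..32  src  (12B, 4-aligned)
32..34  port  (2B, 2-aligned)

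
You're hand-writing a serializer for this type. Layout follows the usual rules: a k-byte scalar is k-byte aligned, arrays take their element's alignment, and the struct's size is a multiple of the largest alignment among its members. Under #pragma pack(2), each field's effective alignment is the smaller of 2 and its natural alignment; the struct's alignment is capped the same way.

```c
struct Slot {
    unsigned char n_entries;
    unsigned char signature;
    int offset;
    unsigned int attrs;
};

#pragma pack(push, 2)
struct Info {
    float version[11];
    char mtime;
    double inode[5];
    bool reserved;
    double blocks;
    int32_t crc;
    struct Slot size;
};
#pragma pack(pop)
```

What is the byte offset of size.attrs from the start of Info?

108

Slot: @0: n_entries [1B, align 1] → 1; @1: signature [1B, align 1] → 2; +2 pad (align 4); @4: offset [4B, align 4] → 8; @8: attrs [4B, align 4] → 12; size 12, align 4
@0: version [44B, align 2] → 44
@44: mtime [1B, align 1] → 45
+1 pad (align 2)
@46: inode [40B, align 2] → 86
@86: reserved [1B, align 1] → 87
+1 pad (align 2)
@88: blocks [8B, align 2] → 96
@96: crc [4B, align 2] → 100
@100: size [12B, align 2] → 112
within Slot: attrs at 8
100 + 8 = 108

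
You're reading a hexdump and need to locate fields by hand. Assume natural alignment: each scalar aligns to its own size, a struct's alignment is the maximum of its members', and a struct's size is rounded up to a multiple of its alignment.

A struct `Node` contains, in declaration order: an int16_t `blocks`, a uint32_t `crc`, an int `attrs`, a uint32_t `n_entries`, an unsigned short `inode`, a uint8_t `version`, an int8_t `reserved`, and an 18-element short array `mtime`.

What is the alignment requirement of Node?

4

member alignments: blocks=2, crc=4, attrs=4, n_entries=4, inode=2, version=1, reserved=1, mtime=2
max = 4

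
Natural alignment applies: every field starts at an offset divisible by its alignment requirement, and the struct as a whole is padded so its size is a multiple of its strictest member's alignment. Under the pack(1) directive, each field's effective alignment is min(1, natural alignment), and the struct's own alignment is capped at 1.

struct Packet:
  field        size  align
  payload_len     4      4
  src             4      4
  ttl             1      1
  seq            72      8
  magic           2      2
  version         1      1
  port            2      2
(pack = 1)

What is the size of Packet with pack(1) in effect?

86

@0: payload_len [4B, align 1] → 4
@4: src [4B, align 1] → 8
@8: ttl [1B, align 1] → 9
@9: seq [72B, align 1] → 81
@81: magic [2B, align 1] → 83
@83: version [1B, align 1] → 84
@84: port [2B, align 1] → 86
size 86, align 1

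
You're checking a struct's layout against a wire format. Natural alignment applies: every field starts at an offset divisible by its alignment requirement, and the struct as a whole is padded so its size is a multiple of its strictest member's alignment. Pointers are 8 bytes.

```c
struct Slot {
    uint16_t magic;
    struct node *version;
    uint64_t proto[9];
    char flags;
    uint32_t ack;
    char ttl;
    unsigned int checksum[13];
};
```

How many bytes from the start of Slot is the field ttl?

96

@0: magic [2B, align 2] → 2
+6 pad (align 8)
@8: version [8B, align 8] → 16
@16: proto [72B, align 8] → 88
@88: flags [1B, align 1] → 89
+3 pad (align 4)
@92: ack [4B, align 4] → 96
@96: ttl [1B, align 1] → 97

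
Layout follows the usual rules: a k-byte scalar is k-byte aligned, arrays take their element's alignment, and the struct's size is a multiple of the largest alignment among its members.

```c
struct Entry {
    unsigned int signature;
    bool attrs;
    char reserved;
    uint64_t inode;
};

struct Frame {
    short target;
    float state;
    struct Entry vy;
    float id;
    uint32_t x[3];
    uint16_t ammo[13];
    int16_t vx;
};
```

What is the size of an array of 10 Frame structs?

Entry: @0: signature [4B, align 4] → 4; @4: attrs [1B, align 1] → 5; @5: reserved [1B, align 1] → 6; +2 pad (align 8); @8: inode [8B, align 8] → 16; size 16, align 8
@0: target [2B, align 2] → 2
+2 pad (align 4)
@4: state [4B, align 4] → 8
@8: vy [16B, align 8] → 24
@24: id [4B, align 4] → 28
@28: x [12B, align 4] → 40
@40: ammo [26B, align 2] → 66
@66: vx [2B, align 2] → 68
+4 tail pad (align 8)
size 72, align 8
array of 10: 10 × 72 = 720

720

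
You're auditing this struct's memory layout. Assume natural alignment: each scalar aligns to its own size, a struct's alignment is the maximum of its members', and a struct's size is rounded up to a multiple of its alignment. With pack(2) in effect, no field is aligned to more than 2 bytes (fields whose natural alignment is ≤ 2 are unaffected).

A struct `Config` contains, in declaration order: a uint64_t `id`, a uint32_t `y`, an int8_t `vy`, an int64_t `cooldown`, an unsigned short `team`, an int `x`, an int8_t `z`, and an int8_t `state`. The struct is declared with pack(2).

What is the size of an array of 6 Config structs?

180

id at 0 (size 8, align 2) → ends 8
y at 8 (size 4, align 2) → ends 12
vy at 12 (size 1, align 1) → ends 13
pad 1 to align 2 for cooldown
cooldown at 14 (size 8, align 2) → ends 22
team at 22 (size 2, align 2) → ends 24
x at 24 (size 4, align 2) → ends 28
z at 28 (size 1, align 1) → ends 29
state at 29 (size 1, align 1) → ends 30
total 30 bytes, alignment 2
array of 6: 6 × 30 = 180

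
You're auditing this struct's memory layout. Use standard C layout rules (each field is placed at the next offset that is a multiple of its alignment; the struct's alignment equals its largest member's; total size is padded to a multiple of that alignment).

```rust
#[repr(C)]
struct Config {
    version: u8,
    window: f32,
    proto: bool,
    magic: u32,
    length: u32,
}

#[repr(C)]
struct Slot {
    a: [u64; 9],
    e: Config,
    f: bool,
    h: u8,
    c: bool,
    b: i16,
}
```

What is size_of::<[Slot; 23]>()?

2392

Config: 0..1  version  (1B, 1-aligned); 1..4  -- padding (3B); 4..8  window  (4B, 4-aligned); 8..9  proto  (1B, 1-aligned); 9..12  -- padding (3B); 12..16  magic  (4B, 4-aligned); 16..20  length  (4B, 4-aligned); sizeof = 20, alignof = 4
0..72  a  (72B, 8-aligned)
72..92  e  (20B, 4-aligned)
92..93  f  (1B, 1-aligned)
93..94  h  (1B, 1-aligned)
94..95  c  (1B, 1-aligned)
95..96  -- padding (1B)
96..98  b  (2B, 2-aligned)
98..104  -- tail padding (6B)
sizeof = 104, alignof = 8
array of 23: 23 × 104 = 2392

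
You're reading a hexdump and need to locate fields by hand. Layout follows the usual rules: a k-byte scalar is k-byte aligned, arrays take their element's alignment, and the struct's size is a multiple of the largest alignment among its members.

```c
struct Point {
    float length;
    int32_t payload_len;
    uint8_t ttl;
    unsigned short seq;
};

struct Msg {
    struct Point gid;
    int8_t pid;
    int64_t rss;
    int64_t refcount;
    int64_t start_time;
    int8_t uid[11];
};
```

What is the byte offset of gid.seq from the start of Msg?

10

Point: @0: length [4B, align 4] → 4; @4: payload_len [4B, align 4] → 8; @8: ttl [1B, align 1] → 9; +1 pad (align 2); @10: seq [2B, align 2] → 12; size 12, align 4
@0: gid [12B, align 4] → 12
within Point: seq at 10
0 + 10 = 10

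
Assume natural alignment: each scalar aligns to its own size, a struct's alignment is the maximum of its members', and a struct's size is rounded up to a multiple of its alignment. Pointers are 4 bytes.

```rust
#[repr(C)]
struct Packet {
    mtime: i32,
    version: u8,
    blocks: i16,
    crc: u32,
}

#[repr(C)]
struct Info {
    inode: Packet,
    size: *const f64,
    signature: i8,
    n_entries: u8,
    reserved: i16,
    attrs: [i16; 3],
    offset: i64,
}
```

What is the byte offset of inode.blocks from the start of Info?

Packet: 0..4  mtime  (4B, 4-aligned); 4..5  version  (1B, 1-aligned); 5..6  -- padding (1B); 6..8  blocks  (2B, 2-aligned); 8..12  crc  (4B, 4-aligned); sizeof = 12, alignof = 4
0..12  inode  (12B, 4-aligned)
within Packet: blocks at 6
0 + 6 = 6

6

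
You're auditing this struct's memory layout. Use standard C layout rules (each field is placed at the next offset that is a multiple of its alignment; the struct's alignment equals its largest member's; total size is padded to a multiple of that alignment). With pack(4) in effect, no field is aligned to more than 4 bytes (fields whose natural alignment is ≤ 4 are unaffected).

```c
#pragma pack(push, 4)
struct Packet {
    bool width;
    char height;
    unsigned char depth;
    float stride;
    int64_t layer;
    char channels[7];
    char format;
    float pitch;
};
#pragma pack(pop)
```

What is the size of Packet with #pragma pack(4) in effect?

28

width at 0 (size 1, align 1) → ends 1
height at 1 (size 1, align 1) → ends 2
depth at 2 (size 1, align 1) → ends 3
pad 1 to align 4 for stride
stride at 4 (size 4, align 4) → ends 8
layer at 8 (size 8, align 4) → ends 16
channels at 16 (size 7, align 1) → ends 23
format at 23 (size 1, align 1) → ends 24
pitch at 24 (size 4, align 4) → ends 28
total 28 bytes, alignment 4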